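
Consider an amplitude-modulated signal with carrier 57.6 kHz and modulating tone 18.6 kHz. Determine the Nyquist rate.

152.4 kHz

AM sidebands sit at fc ± fm = 39 kHz and 76.2 kHz.
Highest-frequency component: 76.2 kHz.
Nyquist rate = 2 × 76.2 kHz = 152.4 kHz.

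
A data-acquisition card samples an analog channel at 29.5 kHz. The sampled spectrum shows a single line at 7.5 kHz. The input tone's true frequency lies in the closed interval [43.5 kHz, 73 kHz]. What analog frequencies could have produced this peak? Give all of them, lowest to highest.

Frequencies that alias to 7.5 kHz are k·fs ± 7.5 kHz for integer k ≥ 0.
k=0: 7.5 kHz.
k=1: 22 kHz, 37 kHz.
k=2: 51.5 kHz, 66.5 kHz.
k=3: 81 kHz, 96 kHz.
Within [43.5 kHz, 73 kHz]: 51.5 kHz, 66.5 kHz.

51.5 kHz, 66.5 kHz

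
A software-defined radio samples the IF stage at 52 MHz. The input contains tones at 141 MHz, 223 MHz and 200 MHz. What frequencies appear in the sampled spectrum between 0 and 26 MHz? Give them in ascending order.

8 MHz, 15 MHz

fs/2 = 26 MHz.
141 MHz mod fs = 37 MHz.
37 MHz > fs/2 = 26 MHz, folds to fs − 37 MHz = 15 MHz.
223 MHz mod fs = 15 MHz.
15 MHz ≤ fs/2 = 26 MHz, appears at 15 MHz.
200 MHz mod fs = 44 MHz.
44 MHz > fs/2 = 26 MHz, folds to fs − 44 MHz = 8 MHz.
Distinct values: {8 MHz, 15 MHz}.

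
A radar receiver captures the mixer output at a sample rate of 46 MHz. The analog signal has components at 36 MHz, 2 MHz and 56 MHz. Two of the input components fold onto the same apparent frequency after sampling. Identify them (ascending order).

fs/2 = 23 MHz.
36 MHz > fs/2 = 23 MHz, folds to fs − 36 MHz = 10 MHz.
2 MHz ≤ fs/2 = 23 MHz, passes unchanged.
56 MHz mod fs = 10 MHz.
10 MHz ≤ fs/2 = 23 MHz, appears at 10 MHz.
36 MHz and 56 MHz both map to 10 MHz.

36 MHz, 56 MHz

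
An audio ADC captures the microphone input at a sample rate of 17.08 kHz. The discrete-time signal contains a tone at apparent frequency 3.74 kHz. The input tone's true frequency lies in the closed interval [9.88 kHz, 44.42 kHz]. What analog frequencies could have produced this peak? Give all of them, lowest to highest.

Frequencies that alias to 3.74 kHz are k·fs ± 3.74 kHz for integer k ≥ 0.
k=0: 3.74 kHz.
k=1: 13.34 kHz, 20.82 kHz.
k=2: 30.42 kHz, 37.9 kHz.
k=3: 47.5 kHz, 54.98 kHz.
Within [9.88 kHz, 44.42 kHz]: 13.34 kHz, 20.82 kHz, 30.42 kHz, 37.9 kHz.

13.34 kHz, 20.82 kHz, 30.42 kHz, 37.9 kHz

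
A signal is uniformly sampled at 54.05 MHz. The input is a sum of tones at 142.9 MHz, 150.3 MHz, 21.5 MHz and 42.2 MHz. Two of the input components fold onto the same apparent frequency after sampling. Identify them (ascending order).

42.2 MHz, 150.3 MHz

fs/2 = 27.025 MHz.
142.9 MHz mod fs = 34.8 MHz.
34.8 MHz > fs/2 = 27.025 MHz, folds to fs − 34.8 MHz = 19.25 MHz.
150.3 MHz mod fs = 42.2 MHz.
42.2 MHz > fs/2 = 27.025 MHz, folds to fs − 42.2 MHz = 11.85 MHz.
21.5 MHz ≤ fs/2 = 27.025 MHz, passes unchanged.
42.2 MHz > fs/2 = 27.025 MHz, folds to fs − 42.2 MHz = 11.85 MHz.
42.2 MHz and 150.3 MHz both map to 11.85 MHz.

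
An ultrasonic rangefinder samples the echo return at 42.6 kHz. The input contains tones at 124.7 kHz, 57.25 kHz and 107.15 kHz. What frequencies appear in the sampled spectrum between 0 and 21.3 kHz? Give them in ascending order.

fs/2 = 21.3 kHz.
124.7 kHz mod fs = 39.5 kHz.
39.5 kHz > fs/2 = 21.3 kHz, folds to fs − 39.5 kHz = 3.1 kHz.
57.25 kHz mod fs = 14.65 kHz.
14.65 kHz ≤ fs/2 = 21.3 kHz, appears at 14.65 kHz.
107.15 kHz mod fs = 21.95 kHz.
21.95 kHz > fs/2 = 21.3 kHz, folds to fs − 21.95 kHz = 20.65 kHz.
Distinct values: {3.1 kHz, 14.65 kHz, 20.65 kHz}.

3.1 kHz, 14.65 kHz, 20.65 kHz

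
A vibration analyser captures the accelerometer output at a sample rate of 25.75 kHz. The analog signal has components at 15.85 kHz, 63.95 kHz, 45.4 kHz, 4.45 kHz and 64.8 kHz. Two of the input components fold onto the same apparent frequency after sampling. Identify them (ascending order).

63.95 kHz, 64.8 kHz

fs/2 = 12.875 kHz.
15.85 kHz > fs/2 = 12.875 kHz, folds to fs − 15.85 kHz = 9.9 kHz.
63.95 kHz mod fs = 12.45 kHz.
12.45 kHz ≤ fs/2 = 12.875 kHz, appears at 12.45 kHz.
45.4 kHz mod fs = 19.65 kHz.
19.65 kHz > fs/2 = 12.875 kHz, folds to fs − 19.65 kHz = 6.1 kHz.
4.45 kHz ≤ fs/2 = 12.875 kHz, passes unchanged.
64.8 kHz mod fs = 13.3 kHz.
13.3 kHz > fs/2 = 12.875 kHz, folds to fs − 13.3 kHz = 12.45 kHz.
63.95 kHz and 64.8 kHz both map to 12.45 kHz.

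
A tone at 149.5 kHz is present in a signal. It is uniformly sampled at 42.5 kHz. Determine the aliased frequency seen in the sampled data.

20.5 kHz

149.5 kHz mod fs = 22 kHz.
22 kHz > fs/2 = 21.25 kHz, folds to fs − 22 kHz = 20.5 kHz.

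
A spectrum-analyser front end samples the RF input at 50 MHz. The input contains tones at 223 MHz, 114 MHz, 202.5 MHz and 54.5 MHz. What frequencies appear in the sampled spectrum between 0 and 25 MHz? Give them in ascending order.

2.5 MHz, 4.5 MHz, 14 MHz, 23 MHz

fs/2 = 25 MHz.
223 MHz mod fs = 23 MHz.
23 MHz ≤ fs/2 = 25 MHz, appears at 23 MHz.
114 MHz mod fs = 14 MHz.
14 MHz ≤ fs/2 = 25 MHz, appears at 14 MHz.
202.5 MHz mod fs = 2.5 MHz.
2.5 MHz ≤ fs/2 = 25 MHz, appears at 2.5 MHz.
54.5 MHz mod fs = 4.5 MHz.
4.5 MHz ≤ fs/2 = 25 MHz, appears at 4.5 MHz.
Distinct values: {2.5 MHz, 4.5 MHz, 14 MHz, 23 MHz}.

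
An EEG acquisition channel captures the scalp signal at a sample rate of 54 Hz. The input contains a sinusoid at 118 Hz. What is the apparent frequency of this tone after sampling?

118 Hz mod fs = 10 Hz.
10 Hz ≤ fs/2 = 27 Hz, appears at 10 Hz.

10 Hz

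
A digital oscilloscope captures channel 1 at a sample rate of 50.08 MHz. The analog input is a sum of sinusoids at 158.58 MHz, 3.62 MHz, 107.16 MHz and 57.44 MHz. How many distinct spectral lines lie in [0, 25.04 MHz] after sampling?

fs/2 = 25.04 MHz.
158.58 MHz mod fs = 8.34 MHz.
8.34 MHz ≤ fs/2 = 25.04 MHz, appears at 8.34 MHz.
3.62 MHz ≤ fs/2 = 25.04 MHz, passes unchanged.
107.16 MHz mod fs = 7 MHz.
7 MHz ≤ fs/2 = 25.04 MHz, appears at 7 MHz.
57.44 MHz mod fs = 7.36 MHz.
7.36 MHz ≤ fs/2 = 25.04 MHz, appears at 7.36 MHz.
Distinct values: {3.62 MHz, 7 MHz, 7.36 MHz, 8.34 MHz} → 4.

4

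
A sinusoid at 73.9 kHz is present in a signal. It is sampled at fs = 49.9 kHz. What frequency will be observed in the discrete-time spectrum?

24 kHz

73.9 kHz mod fs = 24 kHz.
24 kHz ≤ fs/2 = 24.95 kHz, appears at 24 kHz.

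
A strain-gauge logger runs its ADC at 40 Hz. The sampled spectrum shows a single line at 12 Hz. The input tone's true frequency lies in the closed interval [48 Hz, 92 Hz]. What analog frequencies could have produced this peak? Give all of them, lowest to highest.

Frequencies that alias to 12 Hz are k·fs ± 12 Hz for integer k ≥ 0.
k=0: 12 Hz.
k=1: 28 Hz, 52 Hz.
k=2: 68 Hz, 92 Hz.
k=3: 108 Hz, 132 Hz.
Within [48 Hz, 92 Hz]: 52 Hz, 68 Hz, 92 Hz.

52 Hz, 68 Hz, 92 Hz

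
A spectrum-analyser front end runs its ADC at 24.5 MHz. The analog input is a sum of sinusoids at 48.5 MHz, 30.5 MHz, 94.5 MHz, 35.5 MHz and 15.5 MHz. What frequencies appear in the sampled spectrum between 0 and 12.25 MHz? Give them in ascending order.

0.5 MHz, 3.5 MHz, 6 MHz, 9 MHz, 11 MHz

fs/2 = 12.25 MHz.
48.5 MHz mod fs = 24 MHz.
24 MHz > fs/2 = 12.25 MHz, folds to fs − 24 MHz = 0.5 MHz.
30.5 MHz mod fs = 6 MHz.
6 MHz ≤ fs/2 = 12.25 MHz, appears at 6 MHz.
94.5 MHz mod fs = 21 MHz.
21 MHz > fs/2 = 12.25 MHz, folds to fs − 21 MHz = 3.5 MHz.
35.5 MHz mod fs = 11 MHz.
11 MHz ≤ fs/2 = 12.25 MHz, appears at 11 MHz.
15.5 MHz > fs/2 = 12.25 MHz, folds to fs − 15.5 MHz = 9 MHz.
Distinct values: {0.5 MHz, 3.5 MHz, 6 MHz, 9 MHz, 11 MHz}.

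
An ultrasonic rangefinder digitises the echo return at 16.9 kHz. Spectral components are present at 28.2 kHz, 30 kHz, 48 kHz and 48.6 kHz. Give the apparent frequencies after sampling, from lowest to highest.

fs/2 = 8.45 kHz.
28.2 kHz mod fs = 11.3 kHz.
11.3 kHz > fs/2 = 8.45 kHz, folds to fs − 11.3 kHz = 5.6 kHz.
30 kHz mod fs = 13.1 kHz.
13.1 kHz > fs/2 = 8.45 kHz, folds to fs − 13.1 kHz = 3.8 kHz.
48 kHz mod fs = 14.2 kHz.
14.2 kHz > fs/2 = 8.45 kHz, folds to fs − 14.2 kHz = 2.7 kHz.
48.6 kHz mod fs = 14.8 kHz.
14.8 kHz > fs/2 = 8.45 kHz, folds to fs − 14.8 kHz = 2.1 kHz.
Distinct values: {2.1 kHz, 2.7 kHz, 3.8 kHz, 5.6 kHz}.

2.1 kHz, 2.7 kHz, 3.8 kHz, 5.6 kHz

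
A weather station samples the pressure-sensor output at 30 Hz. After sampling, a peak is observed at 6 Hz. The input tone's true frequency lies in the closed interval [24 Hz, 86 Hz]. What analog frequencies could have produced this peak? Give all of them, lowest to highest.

Frequencies that alias to 6 Hz are k·fs ± 6 Hz for integer k ≥ 0.
k=0: 6 Hz.
k=1: 24 Hz, 36 Hz.
k=2: 54 Hz, 66 Hz.
k=3: 84 Hz, 96 Hz.
k=4: 114 Hz, 126 Hz.
Within [24 Hz, 86 Hz]: 24 Hz, 36 Hz, 54 Hz, 66 Hz, 84 Hz.

24 Hz, 36 Hz, 54 Hz, 66 Hz, 84 Hz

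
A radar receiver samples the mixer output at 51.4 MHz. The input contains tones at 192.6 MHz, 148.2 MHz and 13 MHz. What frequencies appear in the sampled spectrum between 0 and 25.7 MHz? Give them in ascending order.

fs/2 = 25.7 MHz.
192.6 MHz mod fs = 38.4 MHz.
38.4 MHz > fs/2 = 25.7 MHz, folds to fs − 38.4 MHz = 13 MHz.
148.2 MHz mod fs = 45.4 MHz.
45.4 MHz > fs/2 = 25.7 MHz, folds to fs − 45.4 MHz = 6 MHz.
13 MHz ≤ fs/2 = 25.7 MHz, passes unchanged.
Distinct values: {6 MHz, 13 MHz}.

6 MHz, 13 MHz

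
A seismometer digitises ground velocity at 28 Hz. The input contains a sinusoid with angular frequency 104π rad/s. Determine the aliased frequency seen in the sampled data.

4 Hz

ω = 104π rad/s → f = ω/(2π) = 52 Hz.
52 Hz mod fs = 24 Hz.
24 Hz > fs/2 = 14 Hz, folds to fs − 24 Hz = 4 Hz.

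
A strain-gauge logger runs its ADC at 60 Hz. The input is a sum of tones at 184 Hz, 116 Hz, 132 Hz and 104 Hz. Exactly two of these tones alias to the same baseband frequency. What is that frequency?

4 Hz

fs/2 = 30 Hz.
184 Hz mod fs = 4 Hz.
4 Hz ≤ fs/2 = 30 Hz, appears at 4 Hz.
116 Hz mod fs = 56 Hz.
56 Hz > fs/2 = 30 Hz, folds to fs − 56 Hz = 4 Hz.
132 Hz mod fs = 12 Hz.
12 Hz ≤ fs/2 = 30 Hz, appears at 12 Hz.
104 Hz mod fs = 44 Hz.
44 Hz > fs/2 = 30 Hz, folds to fs − 44 Hz = 16 Hz.
116 Hz and 184 Hz both map to 4 Hz.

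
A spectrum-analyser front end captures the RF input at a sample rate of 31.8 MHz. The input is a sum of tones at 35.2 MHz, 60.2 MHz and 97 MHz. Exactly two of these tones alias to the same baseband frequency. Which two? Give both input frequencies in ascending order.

35.2 MHz, 60.2 MHz

fs/2 = 15.9 MHz.
35.2 MHz mod fs = 3.4 MHz.
3.4 MHz ≤ fs/2 = 15.9 MHz, appears at 3.4 MHz.
60.2 MHz mod fs = 28.4 MHz.
28.4 MHz > fs/2 = 15.9 MHz, folds to fs − 28.4 MHz = 3.4 MHz.
97 MHz mod fs = 1.6 MHz.
1.6 MHz ≤ fs/2 = 15.9 MHz, appears at 1.6 MHz.
35.2 MHz and 60.2 MHz both map to 3.4 MHz.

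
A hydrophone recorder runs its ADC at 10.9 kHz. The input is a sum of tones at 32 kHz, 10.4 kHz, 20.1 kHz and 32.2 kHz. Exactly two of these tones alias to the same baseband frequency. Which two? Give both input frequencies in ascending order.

fs/2 = 5.45 kHz.
32 kHz mod fs = 10.2 kHz.
10.2 kHz > fs/2 = 5.45 kHz, folds to fs − 10.2 kHz = 0.7 kHz.
10.4 kHz > fs/2 = 5.45 kHz, folds to fs − 10.4 kHz = 0.5 kHz.
20.1 kHz mod fs = 9.2 kHz.
9.2 kHz > fs/2 = 5.45 kHz, folds to fs − 9.2 kHz = 1.7 kHz.
32.2 kHz mod fs = 10.4 kHz.
10.4 kHz > fs/2 = 5.45 kHz, folds to fs − 10.4 kHz = 0.5 kHz.
10.4 kHz and 32.2 kHz both map to 0.5 kHz.

10.4 kHz, 32.2 kHz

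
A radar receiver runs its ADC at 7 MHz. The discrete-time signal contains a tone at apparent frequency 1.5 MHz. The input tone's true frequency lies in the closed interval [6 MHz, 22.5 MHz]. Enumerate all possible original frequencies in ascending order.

8.5 MHz, 12.5 MHz, 15.5 MHz, 19.5 MHz, 22.5 MHz

Frequencies that alias to 1.5 MHz are k·fs ± 1.5 MHz for integer k ≥ 0.
k=0: 1.5 MHz.
k=1: 5.5 MHz, 8.5 MHz.
k=2: 12.5 MHz, 15.5 MHz.
k=3: 19.5 MHz, 22.5 MHz.
k=4: 26.5 MHz, 29.5 MHz.
Within [6 MHz, 22.5 MHz]: 8.5 MHz, 12.5 MHz, 15.5 MHz, 19.5 MHz, 22.5 MHz.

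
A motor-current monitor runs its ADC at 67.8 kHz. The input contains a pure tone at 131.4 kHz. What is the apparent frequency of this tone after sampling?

131.4 kHz mod fs = 63.6 kHz.
63.6 kHz > fs/2 = 33.9 kHz, folds to fs − 63.6 kHz = 4.2 kHz.

4.2 kHz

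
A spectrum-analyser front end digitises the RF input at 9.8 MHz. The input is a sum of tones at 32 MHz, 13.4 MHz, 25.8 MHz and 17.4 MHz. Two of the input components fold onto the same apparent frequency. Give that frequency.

3.6 MHz

fs/2 = 4.9 MHz.
32 MHz mod fs = 2.6 MHz.
2.6 MHz ≤ fs/2 = 4.9 MHz, appears at 2.6 MHz.
13.4 MHz mod fs = 3.6 MHz.
3.6 MHz ≤ fs/2 = 4.9 MHz, appears at 3.6 MHz.
25.8 MHz mod fs = 6.2 MHz.
6.2 MHz > fs/2 = 4.9 MHz, folds to fs − 6.2 MHz = 3.6 MHz.
17.4 MHz mod fs = 7.6 MHz.
7.6 MHz > fs/2 = 4.9 MHz, folds to fs − 7.6 MHz = 2.2 MHz.
13.4 MHz and 25.8 MHz both map to 3.6 MHz.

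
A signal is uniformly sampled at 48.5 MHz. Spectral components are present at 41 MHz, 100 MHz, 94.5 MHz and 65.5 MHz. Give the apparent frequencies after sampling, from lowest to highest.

fs/2 = 24.25 MHz.
41 MHz > fs/2 = 24.25 MHz, folds to fs − 41 MHz = 7.5 MHz.
100 MHz mod fs = 3 MHz.
3 MHz ≤ fs/2 = 24.25 MHz, appears at 3 MHz.
94.5 MHz mod fs = 46 MHz.
46 MHz > fs/2 = 24.25 MHz, folds to fs − 46 MHz = 2.5 MHz.
65.5 MHz mod fs = 17 MHz.
17 MHz ≤ fs/2 = 24.25 MHz, appears at 17 MHz.
Distinct values: {2.5 MHz, 3 MHz, 7.5 MHz, 17 MHz}.

2.5 MHz, 3 MHz, 7.5 MHz, 17 MHz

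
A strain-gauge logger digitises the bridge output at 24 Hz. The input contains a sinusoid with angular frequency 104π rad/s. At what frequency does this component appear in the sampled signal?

4 Hz

ω = 104π rad/s → f = ω/(2π) = 52 Hz.
52 Hz mod fs = 4 Hz.
4 Hz ≤ fs/2 = 12 Hz, appears at 4 Hz.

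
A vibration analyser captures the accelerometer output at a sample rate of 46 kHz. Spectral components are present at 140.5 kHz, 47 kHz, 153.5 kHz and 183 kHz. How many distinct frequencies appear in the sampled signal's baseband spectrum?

3

fs/2 = 23 kHz.
140.5 kHz mod fs = 2.5 kHz.
2.5 kHz ≤ fs/2 = 23 kHz, appears at 2.5 kHz.
47 kHz mod fs = 1 kHz.
1 kHz ≤ fs/2 = 23 kHz, appears at 1 kHz.
153.5 kHz mod fs = 15.5 kHz.
15.5 kHz ≤ fs/2 = 23 kHz, appears at 15.5 kHz.
183 kHz mod fs = 45 kHz.
45 kHz > fs/2 = 23 kHz, folds to fs − 45 kHz = 1 kHz.
Distinct values: {1 kHz, 2.5 kHz, 15.5 kHz} → 3.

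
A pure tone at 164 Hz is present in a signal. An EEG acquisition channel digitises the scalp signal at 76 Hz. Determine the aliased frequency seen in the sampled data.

12 Hz

164 Hz mod fs = 12 Hz.
12 Hz ≤ fs/2 = 38 Hz, appears at 12 Hz.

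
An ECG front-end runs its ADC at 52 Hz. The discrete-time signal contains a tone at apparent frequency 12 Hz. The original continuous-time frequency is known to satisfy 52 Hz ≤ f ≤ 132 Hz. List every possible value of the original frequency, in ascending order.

Frequencies that alias to 12 Hz are k·fs ± 12 Hz for integer k ≥ 0.
k=0: 12 Hz.
k=1: 40 Hz, 64 Hz.
k=2: 92 Hz, 116 Hz.
k=3: 144 Hz, 168 Hz.
Within [52 Hz, 132 Hz]: 64 Hz, 92 Hz, 116 Hz.

64 Hz, 92 Hz, 116 Hz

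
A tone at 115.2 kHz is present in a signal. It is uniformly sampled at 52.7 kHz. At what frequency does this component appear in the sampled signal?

9.8 kHz

115.2 kHz mod fs = 9.8 kHz.
9.8 kHz ≤ fs/2 = 26.35 kHz, appears at 9.8 kHz.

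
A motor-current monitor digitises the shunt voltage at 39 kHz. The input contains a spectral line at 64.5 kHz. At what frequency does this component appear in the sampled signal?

13.5 kHz

64.5 kHz mod fs = 25.5 kHz.
25.5 kHz > fs/2 = 19.5 kHz, folds to fs − 25.5 kHz = 13.5 kHz.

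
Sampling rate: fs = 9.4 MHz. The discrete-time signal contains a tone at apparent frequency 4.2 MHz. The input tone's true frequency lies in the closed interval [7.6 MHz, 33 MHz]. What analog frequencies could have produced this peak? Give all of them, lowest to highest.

13.6 MHz, 14.6 MHz, 23 MHz, 24 MHz, 32.4 MHz

Frequencies that alias to 4.2 MHz are k·fs ± 4.2 MHz for integer k ≥ 0.
k=0: 4.2 MHz.
k=1: 5.2 MHz, 13.6 MHz.
k=2: 14.6 MHz, 23 MHz.
k=3: 24 MHz, 32.4 MHz.
k=4: 33.4 MHz, 41.8 MHz.
Within [7.6 MHz, 33 MHz]: 13.6 MHz, 14.6 MHz, 23 MHz, 24 MHz, 32.4 MHz.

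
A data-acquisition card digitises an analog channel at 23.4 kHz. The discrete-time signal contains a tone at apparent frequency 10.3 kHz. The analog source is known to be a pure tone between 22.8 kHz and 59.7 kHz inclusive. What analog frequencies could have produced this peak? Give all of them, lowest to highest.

Frequencies that alias to 10.3 kHz are k·fs ± 10.3 kHz for integer k ≥ 0.
k=0: 10.3 kHz.
k=1: 13.1 kHz, 33.7 kHz.
k=2: 36.5 kHz, 57.1 kHz.
k=3: 59.9 kHz, 80.5 kHz.
Within [22.8 kHz, 59.7 kHz]: 33.7 kHz, 36.5 kHz, 57.1 kHz.

33.7 kHz, 36.5 kHz, 57.1 kHz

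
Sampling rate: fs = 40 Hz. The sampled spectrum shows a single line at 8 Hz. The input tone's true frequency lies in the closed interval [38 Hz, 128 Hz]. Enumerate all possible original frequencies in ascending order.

48 Hz, 72 Hz, 88 Hz, 112 Hz, 128 Hz

Frequencies that alias to 8 Hz are k·fs ± 8 Hz for integer k ≥ 0.
k=0: 8 Hz.
k=1: 32 Hz, 48 Hz.
k=2: 72 Hz, 88 Hz.
k=3: 112 Hz, 128 Hz.
k=4: 152 Hz, 168 Hz.
Within [38 Hz, 128 Hz]: 48 Hz, 72 Hz, 88 Hz, 112 Hz, 128 Hz.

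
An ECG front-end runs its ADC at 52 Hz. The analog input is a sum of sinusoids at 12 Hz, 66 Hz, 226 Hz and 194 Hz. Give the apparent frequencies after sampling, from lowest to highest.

12 Hz, 14 Hz, 18 Hz

fs/2 = 26 Hz.
12 Hz ≤ fs/2 = 26 Hz, passes unchanged.
66 Hz mod fs = 14 Hz.
14 Hz ≤ fs/2 = 26 Hz, appears at 14 Hz.
226 Hz mod fs = 18 Hz.
18 Hz ≤ fs/2 = 26 Hz, appears at 18 Hz.
194 Hz mod fs = 38 Hz.
38 Hz > fs/2 = 26 Hz, folds to fs − 38 Hz = 14 Hz.
Distinct values: {12 Hz, 14 Hz, 18 Hz}.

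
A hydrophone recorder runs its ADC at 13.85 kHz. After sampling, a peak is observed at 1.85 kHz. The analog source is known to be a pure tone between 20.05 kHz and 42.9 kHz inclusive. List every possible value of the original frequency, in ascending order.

Frequencies that alias to 1.85 kHz are k·fs ± 1.85 kHz for integer k ≥ 0.
k=0: 1.85 kHz.
k=1: 12 kHz, 15.7 kHz.
k=2: 25.85 kHz, 29.55 kHz.
k=3: 39.7 kHz, 43.4 kHz.
k=4: 53.55 kHz, 57.25 kHz.
Within [20.05 kHz, 42.9 kHz]: 25.85 kHz, 29.55 kHz, 39.7 kHz.

25.85 kHz, 29.55 kHz, 39.7 kHz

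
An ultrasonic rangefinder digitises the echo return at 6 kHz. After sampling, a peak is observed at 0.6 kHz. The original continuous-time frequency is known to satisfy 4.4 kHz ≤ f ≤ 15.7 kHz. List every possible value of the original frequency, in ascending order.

5.4 kHz, 6.6 kHz, 11.4 kHz, 12.6 kHz

Frequencies that alias to 0.6 kHz are k·fs ± 0.6 kHz for integer k ≥ 0.
k=0: 0.6 kHz.
k=1: 5.4 kHz, 6.6 kHz.
k=2: 11.4 kHz, 12.6 kHz.
k=3: 17.4 kHz, 18.6 kHz.
Within [4.4 kHz, 15.7 kHz]: 5.4 kHz, 6.6 kHz, 11.4 kHz, 12.6 kHz.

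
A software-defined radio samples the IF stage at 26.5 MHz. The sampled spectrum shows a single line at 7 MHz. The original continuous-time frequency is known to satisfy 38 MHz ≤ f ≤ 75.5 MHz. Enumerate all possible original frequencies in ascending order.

46 MHz, 60 MHz, 72.5 MHz

Frequencies that alias to 7 MHz are k·fs ± 7 MHz for integer k ≥ 0.
k=0: 7 MHz.
k=1: 19.5 MHz, 33.5 MHz.
k=2: 46 MHz, 60 MHz.
k=3: 72.5 MHz, 86.5 MHz.
k=4: 99 MHz, 113 MHz.
Within [38 MHz, 75.5 MHz]: 46 MHz, 60 MHz, 72.5 MHz.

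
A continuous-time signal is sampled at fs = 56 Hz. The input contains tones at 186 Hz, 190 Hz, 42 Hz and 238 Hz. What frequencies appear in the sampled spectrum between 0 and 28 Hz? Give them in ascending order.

fs/2 = 28 Hz.
186 Hz mod fs = 18 Hz.
18 Hz ≤ fs/2 = 28 Hz, appears at 18 Hz.
190 Hz mod fs = 22 Hz.
22 Hz ≤ fs/2 = 28 Hz, appears at 22 Hz.
42 Hz > fs/2 = 28 Hz, folds to fs − 42 Hz = 14 Hz.
238 Hz mod fs = 14 Hz.
14 Hz ≤ fs/2 = 28 Hz, appears at 14 Hz.
Distinct values: {14 Hz, 18 Hz, 22 Hz}.

14 Hz, 18 Hz, 22 Hz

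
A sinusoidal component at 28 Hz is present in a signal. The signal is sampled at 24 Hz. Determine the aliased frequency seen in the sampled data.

4 Hz

28 Hz mod fs = 4 Hz.
4 Hz ≤ fs/2 = 12 Hz, appears at 4 Hz.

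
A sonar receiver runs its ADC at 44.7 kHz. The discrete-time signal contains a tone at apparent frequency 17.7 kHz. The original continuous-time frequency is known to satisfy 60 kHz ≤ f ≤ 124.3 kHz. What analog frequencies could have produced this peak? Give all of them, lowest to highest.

62.4 kHz, 71.7 kHz, 107.1 kHz, 116.4 kHz

Frequencies that alias to 17.7 kHz are k·fs ± 17.7 kHz for integer k ≥ 0.
k=0: 17.7 kHz.
k=1: 27 kHz, 62.4 kHz.
k=2: 71.7 kHz, 107.1 kHz.
k=3: 116.4 kHz, 151.8 kHz.
k=4: 161.1 kHz, 196.5 kHz.
Within [60 kHz, 124.3 kHz]: 62.4 kHz, 71.7 kHz, 107.1 kHz, 116.4 kHz.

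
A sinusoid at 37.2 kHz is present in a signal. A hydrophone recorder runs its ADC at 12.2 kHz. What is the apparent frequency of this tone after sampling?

0.6 kHz

37.2 kHz mod fs = 0.6 kHz.
0.6 kHz ≤ fs/2 = 6.1 kHz, appears at 0.6 kHz.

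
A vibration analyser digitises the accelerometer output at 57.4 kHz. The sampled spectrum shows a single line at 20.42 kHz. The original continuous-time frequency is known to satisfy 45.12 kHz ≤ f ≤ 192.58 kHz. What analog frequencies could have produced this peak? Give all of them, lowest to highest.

Frequencies that alias to 20.42 kHz are k·fs ± 20.42 kHz for integer k ≥ 0.
k=0: 20.42 kHz.
k=1: 36.98 kHz, 77.82 kHz.
k=2: 94.38 kHz, 135.22 kHz.
k=3: 151.78 kHz, 192.62 kHz.
k=4: 209.18 kHz, 250.02 kHz.
Within [45.12 kHz, 192.58 kHz]: 77.82 kHz, 94.38 kHz, 135.22 kHz, 151.78 kHz.

77.82 kHz, 94.38 kHz, 135.22 kHz, 151.78 kHz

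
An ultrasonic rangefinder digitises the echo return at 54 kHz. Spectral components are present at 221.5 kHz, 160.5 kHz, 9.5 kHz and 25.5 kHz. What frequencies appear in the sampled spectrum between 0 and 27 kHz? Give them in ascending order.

1.5 kHz, 5.5 kHz, 9.5 kHz, 25.5 kHz

fs/2 = 27 kHz.
221.5 kHz mod fs = 5.5 kHz.
5.5 kHz ≤ fs/2 = 27 kHz, appears at 5.5 kHz.
160.5 kHz mod fs = 52.5 kHz.
52.5 kHz > fs/2 = 27 kHz, folds to fs − 52.5 kHz = 1.5 kHz.
9.5 kHz ≤ fs/2 = 27 kHz, passes unchanged.
25.5 kHz ≤ fs/2 = 27 kHz, passes unchanged.
Distinct values: {1.5 kHz, 5.5 kHz, 9.5 kHz, 25.5 kHz}.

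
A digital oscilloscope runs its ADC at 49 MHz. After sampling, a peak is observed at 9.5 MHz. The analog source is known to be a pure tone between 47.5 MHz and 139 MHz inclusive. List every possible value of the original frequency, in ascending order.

Frequencies that alias to 9.5 MHz are k·fs ± 9.5 MHz for integer k ≥ 0.
k=0: 9.5 MHz.
k=1: 39.5 MHz, 58.5 MHz.
k=2: 88.5 MHz, 107.5 MHz.
k=3: 137.5 MHz, 156.5 MHz.
k=4: 186.5 MHz, 205.5 MHz.
Within [47.5 MHz, 139 MHz]: 58.5 MHz, 88.5 MHz, 107.5 MHz, 137.5 MHz.

58.5 MHz, 88.5 MHz, 107.5 MHz, 137.5 MHz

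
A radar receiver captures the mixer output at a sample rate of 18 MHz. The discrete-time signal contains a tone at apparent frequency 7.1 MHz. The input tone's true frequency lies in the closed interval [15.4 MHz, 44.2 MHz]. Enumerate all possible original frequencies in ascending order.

Frequencies that alias to 7.1 MHz are k·fs ± 7.1 MHz for integer k ≥ 0.
k=0: 7.1 MHz.
k=1: 10.9 MHz, 25.1 MHz.
k=2: 28.9 MHz, 43.1 MHz.
k=3: 46.9 MHz, 61.1 MHz.
Within [15.4 MHz, 44.2 MHz]: 25.1 MHz, 28.9 MHz, 43.1 MHz.

25.1 MHz, 28.9 MHz, 43.1 MHz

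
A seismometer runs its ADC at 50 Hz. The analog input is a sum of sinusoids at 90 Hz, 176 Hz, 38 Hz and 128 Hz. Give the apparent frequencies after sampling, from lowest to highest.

10 Hz, 12 Hz, 22 Hz, 24 Hz

fs/2 = 25 Hz.
90 Hz mod fs = 40 Hz.
40 Hz > fs/2 = 25 Hz, folds to fs − 40 Hz = 10 Hz.
176 Hz mod fs = 26 Hz.
26 Hz > fs/2 = 25 Hz, folds to fs − 26 Hz = 24 Hz.
38 Hz > fs/2 = 25 Hz, folds to fs − 38 Hz = 12 Hz.
128 Hz mod fs = 28 Hz.
28 Hz > fs/2 = 25 Hz, folds to fs − 28 Hz = 22 Hz.
Distinct values: {10 Hz, 12 Hz, 22 Hz, 24 Hz}.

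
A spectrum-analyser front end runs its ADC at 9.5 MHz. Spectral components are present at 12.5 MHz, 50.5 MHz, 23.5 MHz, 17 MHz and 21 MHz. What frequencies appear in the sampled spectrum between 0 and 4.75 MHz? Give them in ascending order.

fs/2 = 4.75 MHz.
12.5 MHz mod fs = 3 MHz.
3 MHz ≤ fs/2 = 4.75 MHz, appears at 3 MHz.
50.5 MHz mod fs = 3 MHz.
3 MHz ≤ fs/2 = 4.75 MHz, appears at 3 MHz.
23.5 MHz mod fs = 4.5 MHz.
4.5 MHz ≤ fs/2 = 4.75 MHz, appears at 4.5 MHz.
17 MHz mod fs = 7.5 MHz.
7.5 MHz > fs/2 = 4.75 MHz, folds to fs − 7.5 MHz = 2 MHz.
21 MHz mod fs = 2 MHz.
2 MHz ≤ fs/2 = 4.75 MHz, appears at 2 MHz.
Distinct values: {2 MHz, 3 MHz, 4.5 MHz}.

2 MHz, 3 MHz, 4.5 MHz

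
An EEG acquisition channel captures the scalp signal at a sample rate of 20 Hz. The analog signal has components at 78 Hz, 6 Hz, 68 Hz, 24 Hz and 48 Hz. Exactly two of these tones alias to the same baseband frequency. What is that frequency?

fs/2 = 10 Hz.
78 Hz mod fs = 18 Hz.
18 Hz > fs/2 = 10 Hz, folds to fs − 18 Hz = 2 Hz.
6 Hz ≤ fs/2 = 10 Hz, passes unchanged.
68 Hz mod fs = 8 Hz.
8 Hz ≤ fs/2 = 10 Hz, appears at 8 Hz.
24 Hz mod fs = 4 Hz.
4 Hz ≤ fs/2 = 10 Hz, appears at 4 Hz.
48 Hz mod fs = 8 Hz.
8 Hz ≤ fs/2 = 10 Hz, appears at 8 Hz.
48 Hz and 68 Hz both map to 8 Hz.

8 Hz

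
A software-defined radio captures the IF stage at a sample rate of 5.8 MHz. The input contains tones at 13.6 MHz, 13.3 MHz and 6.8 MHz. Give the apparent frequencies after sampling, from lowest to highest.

fs/2 = 2.9 MHz.
13.6 MHz mod fs = 2 MHz.
2 MHz ≤ fs/2 = 2.9 MHz, appears at 2 MHz.
13.3 MHz mod fs = 1.7 MHz.
1.7 MHz ≤ fs/2 = 2.9 MHz, appears at 1.7 MHz.
6.8 MHz mod fs = 1 MHz.
1 MHz ≤ fs/2 = 2.9 MHz, appears at 1 MHz.
Distinct values: {1 MHz, 1.7 MHz, 2 MHz}.

1 MHz, 1.7 MHz, 2 MHz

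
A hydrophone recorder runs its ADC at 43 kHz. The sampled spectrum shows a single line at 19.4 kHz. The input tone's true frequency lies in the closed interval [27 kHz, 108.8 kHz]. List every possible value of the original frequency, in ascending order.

62.4 kHz, 66.6 kHz, 105.4 kHz

Frequencies that alias to 19.4 kHz are k·fs ± 19.4 kHz for integer k ≥ 0.
k=0: 19.4 kHz.
k=1: 23.6 kHz, 62.4 kHz.
k=2: 66.6 kHz, 105.4 kHz.
k=3: 109.6 kHz, 148.4 kHz.
Within [27 kHz, 108.8 kHz]: 62.4 kHz, 66.6 kHz, 105.4 kHz.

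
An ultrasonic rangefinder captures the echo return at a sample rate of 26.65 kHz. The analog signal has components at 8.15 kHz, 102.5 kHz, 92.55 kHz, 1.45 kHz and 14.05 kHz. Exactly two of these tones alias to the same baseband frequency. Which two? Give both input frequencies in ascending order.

14.05 kHz, 92.55 kHz

fs/2 = 13.325 kHz.
8.15 kHz ≤ fs/2 = 13.325 kHz, passes unchanged.
102.5 kHz mod fs = 22.55 kHz.
22.55 kHz > fs/2 = 13.325 kHz, folds to fs − 22.55 kHz = 4.1 kHz.
92.55 kHz mod fs = 12.6 kHz.
12.6 kHz ≤ fs/2 = 13.325 kHz, appears at 12.6 kHz.
1.45 kHz ≤ fs/2 = 13.325 kHz, passes unchanged.
14.05 kHz > fs/2 = 13.325 kHz, folds to fs − 14.05 kHz = 12.6 kHz.
14.05 kHz and 92.55 kHz both map to 12.6 kHz.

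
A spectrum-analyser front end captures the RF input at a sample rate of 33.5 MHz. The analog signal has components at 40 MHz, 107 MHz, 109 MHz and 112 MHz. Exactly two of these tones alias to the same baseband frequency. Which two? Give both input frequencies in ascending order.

40 MHz, 107 MHz

fs/2 = 16.75 MHz.
40 MHz mod fs = 6.5 MHz.
6.5 MHz ≤ fs/2 = 16.75 MHz, appears at 6.5 MHz.
107 MHz mod fs = 6.5 MHz.
6.5 MHz ≤ fs/2 = 16.75 MHz, appears at 6.5 MHz.
109 MHz mod fs = 8.5 MHz.
8.5 MHz ≤ fs/2 = 16.75 MHz, appears at 8.5 MHz.
112 MHz mod fs = 11.5 MHz.
11.5 MHz ≤ fs/2 = 16.75 MHz, appears at 11.5 MHz.
40 MHz and 107 MHz both map to 6.5 MHz.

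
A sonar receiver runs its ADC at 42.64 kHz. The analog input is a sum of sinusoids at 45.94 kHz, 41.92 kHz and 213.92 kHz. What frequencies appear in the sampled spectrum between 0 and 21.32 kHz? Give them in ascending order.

0.72 kHz, 3.3 kHz

fs/2 = 21.32 kHz.
45.94 kHz mod fs = 3.3 kHz.
3.3 kHz ≤ fs/2 = 21.32 kHz, appears at 3.3 kHz.
41.92 kHz > fs/2 = 21.32 kHz, folds to fs − 41.92 kHz = 0.72 kHz.
213.92 kHz mod fs = 0.72 kHz.
0.72 kHz ≤ fs/2 = 21.32 kHz, appears at 0.72 kHz.
Distinct values: {0.72 kHz, 3.3 kHz}.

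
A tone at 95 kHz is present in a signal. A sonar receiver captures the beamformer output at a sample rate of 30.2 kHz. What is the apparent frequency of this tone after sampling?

95 kHz mod fs = 4.4 kHz.
4.4 kHz ≤ fs/2 = 15.1 kHz, appears at 4.4 kHz.

4.4 kHz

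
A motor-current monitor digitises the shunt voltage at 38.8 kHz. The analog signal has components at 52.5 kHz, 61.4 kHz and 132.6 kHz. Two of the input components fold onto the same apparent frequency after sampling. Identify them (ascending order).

61.4 kHz, 132.6 kHz

fs/2 = 19.4 kHz.
52.5 kHz mod fs = 13.7 kHz.
13.7 kHz ≤ fs/2 = 19.4 kHz, appears at 13.7 kHz.
61.4 kHz mod fs = 22.6 kHz.
22.6 kHz > fs/2 = 19.4 kHz, folds to fs − 22.6 kHz = 16.2 kHz.
132.6 kHz mod fs = 16.2 kHz.
16.2 kHz ≤ fs/2 = 19.4 kHz, appears at 16.2 kHz.
61.4 kHz and 132.6 kHz both map to 16.2 kHz.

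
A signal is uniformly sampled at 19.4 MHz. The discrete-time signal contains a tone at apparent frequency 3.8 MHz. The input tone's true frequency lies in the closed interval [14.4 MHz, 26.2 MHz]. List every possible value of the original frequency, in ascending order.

Frequencies that alias to 3.8 MHz are k·fs ± 3.8 MHz for integer k ≥ 0.
k=0: 3.8 MHz.
k=1: 15.6 MHz, 23.2 MHz.
k=2: 35 MHz, 42.6 MHz.
Within [14.4 MHz, 26.2 MHz]: 15.6 MHz, 23.2 MHz.

15.6 MHz, 23.2 MHz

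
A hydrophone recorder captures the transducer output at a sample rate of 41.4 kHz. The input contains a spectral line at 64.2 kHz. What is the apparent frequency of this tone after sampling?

64.2 kHz mod fs = 22.8 kHz.
22.8 kHz > fs/2 = 20.7 kHz, folds to fs − 22.8 kHz = 18.6 kHz.

18.6 kHz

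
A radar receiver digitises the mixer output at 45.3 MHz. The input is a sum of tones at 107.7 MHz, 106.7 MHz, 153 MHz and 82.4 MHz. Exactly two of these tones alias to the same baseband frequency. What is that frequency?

17.1 MHz

fs/2 = 22.65 MHz.
107.7 MHz mod fs = 17.1 MHz.
17.1 MHz ≤ fs/2 = 22.65 MHz, appears at 17.1 MHz.
106.7 MHz mod fs = 16.1 MHz.
16.1 MHz ≤ fs/2 = 22.65 MHz, appears at 16.1 MHz.
153 MHz mod fs = 17.1 MHz.
17.1 MHz ≤ fs/2 = 22.65 MHz, appears at 17.1 MHz.
82.4 MHz mod fs = 37.1 MHz.
37.1 MHz > fs/2 = 22.65 MHz, folds to fs − 37.1 MHz = 8.2 MHz.
107.7 MHz and 153 MHz both map to 17.1 MHz.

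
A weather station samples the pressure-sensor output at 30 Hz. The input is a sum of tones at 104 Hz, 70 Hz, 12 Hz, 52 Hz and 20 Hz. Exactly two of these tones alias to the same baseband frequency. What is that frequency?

10 Hz

fs/2 = 15 Hz.
104 Hz mod fs = 14 Hz.
14 Hz ≤ fs/2 = 15 Hz, appears at 14 Hz.
70 Hz mod fs = 10 Hz.
10 Hz ≤ fs/2 = 15 Hz, appears at 10 Hz.
12 Hz ≤ fs/2 = 15 Hz, passes unchanged.
52 Hz mod fs = 22 Hz.
22 Hz > fs/2 = 15 Hz, folds to fs − 22 Hz = 8 Hz.
20 Hz > fs/2 = 15 Hz, folds to fs − 20 Hz = 10 Hz.
20 Hz and 70 Hz both map to 10 Hz.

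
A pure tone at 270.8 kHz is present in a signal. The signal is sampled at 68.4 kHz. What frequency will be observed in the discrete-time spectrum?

2.8 kHz

270.8 kHz mod fs = 65.6 kHz.
65.6 kHz > fs/2 = 34.2 kHz, folds to fs − 65.6 kHz = 2.8 kHz.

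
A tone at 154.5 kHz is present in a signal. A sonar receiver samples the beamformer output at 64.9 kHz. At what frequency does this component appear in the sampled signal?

24.7 kHz

154.5 kHz mod fs = 24.7 kHz.
24.7 kHz ≤ fs/2 = 32.45 kHz, appears at 24.7 kHz.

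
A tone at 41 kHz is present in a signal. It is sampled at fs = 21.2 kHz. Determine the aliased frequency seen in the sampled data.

41 kHz mod fs = 19.8 kHz.
19.8 kHz > fs/2 = 10.6 kHz, folds to fs − 19.8 kHz = 1.4 kHz.

1.4 kHz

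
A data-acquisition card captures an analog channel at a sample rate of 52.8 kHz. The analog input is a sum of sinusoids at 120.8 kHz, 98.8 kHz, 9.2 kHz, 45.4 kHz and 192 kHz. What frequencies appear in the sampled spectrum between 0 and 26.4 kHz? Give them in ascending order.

fs/2 = 26.4 kHz.
120.8 kHz mod fs = 15.2 kHz.
15.2 kHz ≤ fs/2 = 26.4 kHz, appears at 15.2 kHz.
98.8 kHz mod fs = 46 kHz.
46 kHz > fs/2 = 26.4 kHz, folds to fs − 46 kHz = 6.8 kHz.
9.2 kHz ≤ fs/2 = 26.4 kHz, passes unchanged.
45.4 kHz > fs/2 = 26.4 kHz, folds to fs − 45.4 kHz = 7.4 kHz.
192 kHz mod fs = 33.6 kHz.
33.6 kHz > fs/2 = 26.4 kHz, folds to fs − 33.6 kHz = 19.2 kHz.
Distinct values: {6.8 kHz, 7.4 kHz, 9.2 kHz, 15.2 kHz, 19.2 kHz}.

6.8 kHz, 7.4 kHz, 9.2 kHz, 15.2 kHz, 19.2 kHz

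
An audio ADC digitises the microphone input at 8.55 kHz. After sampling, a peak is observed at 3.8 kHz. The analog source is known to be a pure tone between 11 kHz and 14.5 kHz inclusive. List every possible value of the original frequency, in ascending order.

12.35 kHz, 13.3 kHz

Frequencies that alias to 3.8 kHz are k·fs ± 3.8 kHz for integer k ≥ 0.
k=0: 3.8 kHz.
k=1: 4.75 kHz, 12.35 kHz.
k=2: 13.3 kHz, 20.9 kHz.
k=3: 21.85 kHz, 29.45 kHz.
Within [11 kHz, 14.5 kHz]: 12.35 kHz, 13.3 kHz.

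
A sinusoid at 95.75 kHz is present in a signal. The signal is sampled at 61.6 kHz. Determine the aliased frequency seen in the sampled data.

27.45 kHz

95.75 kHz mod fs = 34.15 kHz.
34.15 kHz > fs/2 = 30.8 kHz, folds to fs − 34.15 kHz = 27.45 kHz.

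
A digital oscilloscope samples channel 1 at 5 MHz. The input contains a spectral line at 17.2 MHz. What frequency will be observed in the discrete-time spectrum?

17.2 MHz mod fs = 2.2 MHz.
2.2 MHz ≤ fs/2 = 2.5 MHz, appears at 2.2 MHz.

2.2 MHz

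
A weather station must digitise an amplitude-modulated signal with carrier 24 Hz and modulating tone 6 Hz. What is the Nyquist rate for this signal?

AM sidebands sit at fc ± fm = 18 Hz and 30 Hz.
Highest-frequency component: 30 Hz.
Nyquist rate = 2 × 30 Hz = 60 Hz.

60 Hz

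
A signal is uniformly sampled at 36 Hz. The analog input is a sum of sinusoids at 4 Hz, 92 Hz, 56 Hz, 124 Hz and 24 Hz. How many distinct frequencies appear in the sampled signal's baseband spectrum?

3

fs/2 = 18 Hz.
4 Hz ≤ fs/2 = 18 Hz, passes unchanged.
92 Hz mod fs = 20 Hz.
20 Hz > fs/2 = 18 Hz, folds to fs − 20 Hz = 16 Hz.
56 Hz mod fs = 20 Hz.
20 Hz > fs/2 = 18 Hz, folds to fs − 20 Hz = 16 Hz.
124 Hz mod fs = 16 Hz.
16 Hz ≤ fs/2 = 18 Hz, appears at 16 Hz.
24 Hz > fs/2 = 18 Hz, folds to fs − 24 Hz = 12 Hz.
Distinct values: {4 Hz, 12 Hz, 16 Hz} → 3.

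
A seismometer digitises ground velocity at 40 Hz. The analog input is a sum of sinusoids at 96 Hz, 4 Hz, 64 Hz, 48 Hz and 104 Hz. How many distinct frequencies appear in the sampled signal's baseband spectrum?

fs/2 = 20 Hz.
96 Hz mod fs = 16 Hz.
16 Hz ≤ fs/2 = 20 Hz, appears at 16 Hz.
4 Hz ≤ fs/2 = 20 Hz, passes unchanged.
64 Hz mod fs = 24 Hz.
24 Hz > fs/2 = 20 Hz, folds to fs − 24 Hz = 16 Hz.
48 Hz mod fs = 8 Hz.
8 Hz ≤ fs/2 = 20 Hz, appears at 8 Hz.
104 Hz mod fs = 24 Hz.
24 Hz > fs/2 = 20 Hz, folds to fs − 24 Hz = 16 Hz.
Distinct values: {4 Hz, 8 Hz, 16 Hz} → 3.

3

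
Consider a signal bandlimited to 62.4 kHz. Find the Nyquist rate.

124.8 kHz

Nyquist rate = 2 × 62.4 kHz = 124.8 kHz.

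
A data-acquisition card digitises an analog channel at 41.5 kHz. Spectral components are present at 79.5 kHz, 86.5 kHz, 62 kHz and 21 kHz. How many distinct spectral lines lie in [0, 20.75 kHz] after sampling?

fs/2 = 20.75 kHz.
79.5 kHz mod fs = 38 kHz.
38 kHz > fs/2 = 20.75 kHz, folds to fs − 38 kHz = 3.5 kHz.
86.5 kHz mod fs = 3.5 kHz.
3.5 kHz ≤ fs/2 = 20.75 kHz, appears at 3.5 kHz.
62 kHz mod fs = 20.5 kHz.
20.5 kHz ≤ fs/2 = 20.75 kHz, appears at 20.5 kHz.
21 kHz > fs/2 = 20.75 kHz, folds to fs − 21 kHz = 20.5 kHz.
Distinct values: {3.5 kHz, 20.5 kHz} → 2.

2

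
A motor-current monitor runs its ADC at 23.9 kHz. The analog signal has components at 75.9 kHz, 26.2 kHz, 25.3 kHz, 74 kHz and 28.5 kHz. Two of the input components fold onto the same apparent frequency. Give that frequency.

fs/2 = 11.95 kHz.
75.9 kHz mod fs = 4.2 kHz.
4.2 kHz ≤ fs/2 = 11.95 kHz, appears at 4.2 kHz.
26.2 kHz mod fs = 2.3 kHz.
2.3 kHz ≤ fs/2 = 11.95 kHz, appears at 2.3 kHz.
25.3 kHz mod fs = 1.4 kHz.
1.4 kHz ≤ fs/2 = 11.95 kHz, appears at 1.4 kHz.
74 kHz mod fs = 2.3 kHz.
2.3 kHz ≤ fs/2 = 11.95 kHz, appears at 2.3 kHz.
28.5 kHz mod fs = 4.6 kHz.
4.6 kHz ≤ fs/2 = 11.95 kHz, appears at 4.6 kHz.
26.2 kHz and 74 kHz both map to 2.3 kHz.

2.3 kHz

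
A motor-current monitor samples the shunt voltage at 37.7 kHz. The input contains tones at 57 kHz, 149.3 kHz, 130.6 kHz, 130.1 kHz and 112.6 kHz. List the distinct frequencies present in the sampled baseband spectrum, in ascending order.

0.5 kHz, 1.5 kHz, 17 kHz, 17.5 kHz, 18.4 kHz

fs/2 = 18.85 kHz.
57 kHz mod fs = 19.3 kHz.
19.3 kHz > fs/2 = 18.85 kHz, folds to fs − 19.3 kHz = 18.4 kHz.
149.3 kHz mod fs = 36.2 kHz.
36.2 kHz > fs/2 = 18.85 kHz, folds to fs − 36.2 kHz = 1.5 kHz.
130.6 kHz mod fs = 17.5 kHz.
17.5 kHz ≤ fs/2 = 18.85 kHz, appears at 17.5 kHz.
130.1 kHz mod fs = 17 kHz.
17 kHz ≤ fs/2 = 18.85 kHz, appears at 17 kHz.
112.6 kHz mod fs = 37.2 kHz.
37.2 kHz > fs/2 = 18.85 kHz, folds to fs − 37.2 kHz = 0.5 kHz.
Distinct values: {0.5 kHz, 1.5 kHz, 17 kHz, 17.5 kHz, 18.4 kHz}.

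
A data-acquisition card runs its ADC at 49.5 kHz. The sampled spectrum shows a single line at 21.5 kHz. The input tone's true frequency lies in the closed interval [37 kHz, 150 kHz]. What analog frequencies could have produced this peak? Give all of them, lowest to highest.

Frequencies that alias to 21.5 kHz are k·fs ± 21.5 kHz for integer k ≥ 0.
k=0: 21.5 kHz.
k=1: 28 kHz, 71 kHz.
k=2: 77.5 kHz, 120.5 kHz.
k=3: 127 kHz, 170 kHz.
k=4: 176.5 kHz, 219.5 kHz.
Within [37 kHz, 150 kHz]: 71 kHz, 77.5 kHz, 120.5 kHz, 127 kHz.

71 kHz, 77.5 kHz, 120.5 kHz, 127 kHz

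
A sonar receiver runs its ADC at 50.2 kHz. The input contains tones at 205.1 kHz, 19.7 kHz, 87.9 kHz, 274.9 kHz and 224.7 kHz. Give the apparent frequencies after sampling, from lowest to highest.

fs/2 = 25.1 kHz.
205.1 kHz mod fs = 4.3 kHz.
4.3 kHz ≤ fs/2 = 25.1 kHz, appears at 4.3 kHz.
19.7 kHz ≤ fs/2 = 25.1 kHz, passes unchanged.
87.9 kHz mod fs = 37.7 kHz.
37.7 kHz > fs/2 = 25.1 kHz, folds to fs − 37.7 kHz = 12.5 kHz.
274.9 kHz mod fs = 23.9 kHz.
23.9 kHz ≤ fs/2 = 25.1 kHz, appears at 23.9 kHz.
224.7 kHz mod fs = 23.9 kHz.
23.9 kHz ≤ fs/2 = 25.1 kHz, appears at 23.9 kHz.
Distinct values: {4.3 kHz, 12.5 kHz, 19.7 kHz, 23.9 kHz}.

4.3 kHz, 12.5 kHz, 19.7 kHz, 23.9 kHz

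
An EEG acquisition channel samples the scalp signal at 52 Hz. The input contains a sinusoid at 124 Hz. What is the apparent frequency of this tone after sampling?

124 Hz mod fs = 20 Hz.
20 Hz ≤ fs/2 = 26 Hz, appears at 20 Hz.

20 Hz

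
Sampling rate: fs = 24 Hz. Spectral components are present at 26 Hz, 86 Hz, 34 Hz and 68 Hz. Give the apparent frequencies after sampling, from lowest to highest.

2 Hz, 4 Hz, 10 Hz

fs/2 = 12 Hz.
26 Hz mod fs = 2 Hz.
2 Hz ≤ fs/2 = 12 Hz, appears at 2 Hz.
86 Hz mod fs = 14 Hz.
14 Hz > fs/2 = 12 Hz, folds to fs − 14 Hz = 10 Hz.
34 Hz mod fs = 10 Hz.
10 Hz ≤ fs/2 = 12 Hz, appears at 10 Hz.
68 Hz mod fs = 20 Hz.
20 Hz > fs/2 = 12 Hz, folds to fs − 20 Hz = 4 Hz.
Distinct values: {2 Hz, 4 Hz, 10 Hz}.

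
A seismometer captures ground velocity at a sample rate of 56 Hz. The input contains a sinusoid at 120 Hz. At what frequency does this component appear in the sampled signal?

8 Hz

120 Hz mod fs = 8 Hz.
8 Hz ≤ fs/2 = 28 Hz, appears at 8 Hz.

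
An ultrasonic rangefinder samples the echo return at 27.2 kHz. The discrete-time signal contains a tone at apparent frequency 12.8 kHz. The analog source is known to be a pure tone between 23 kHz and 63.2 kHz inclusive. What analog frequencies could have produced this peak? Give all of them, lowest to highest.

40 kHz, 41.6 kHz

Frequencies that alias to 12.8 kHz are k·fs ± 12.8 kHz for integer k ≥ 0.
k=0: 12.8 kHz.
k=1: 14.4 kHz, 40 kHz.
k=2: 41.6 kHz, 67.2 kHz.
k=3: 68.8 kHz, 94.4 kHz.
Within [23 kHz, 63.2 kHz]: 40 kHz, 41.6 kHz.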